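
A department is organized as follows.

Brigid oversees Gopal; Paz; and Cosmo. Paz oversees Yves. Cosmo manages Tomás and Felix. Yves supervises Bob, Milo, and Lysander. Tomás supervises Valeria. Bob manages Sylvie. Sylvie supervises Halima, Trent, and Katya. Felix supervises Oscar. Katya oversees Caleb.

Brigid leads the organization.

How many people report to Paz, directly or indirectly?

Paz directly manages Yves. Under Yves: Lysander, Milo, Bob, Sylvie, Katya, Caleb, Trent, Halima (8). That's 9 in total.

9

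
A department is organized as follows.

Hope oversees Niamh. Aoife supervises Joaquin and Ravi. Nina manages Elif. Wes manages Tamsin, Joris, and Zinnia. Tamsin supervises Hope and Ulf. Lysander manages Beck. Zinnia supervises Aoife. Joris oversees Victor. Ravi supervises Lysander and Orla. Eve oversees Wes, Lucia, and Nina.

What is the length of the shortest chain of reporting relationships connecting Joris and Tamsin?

Joris is 1 level below Wes, and Tamsin is 1 level below Wes (their lowest common manager). The shortest path runs up from Joris to Wes and back down to Tamsin: 1 + 1 = 2 links.

2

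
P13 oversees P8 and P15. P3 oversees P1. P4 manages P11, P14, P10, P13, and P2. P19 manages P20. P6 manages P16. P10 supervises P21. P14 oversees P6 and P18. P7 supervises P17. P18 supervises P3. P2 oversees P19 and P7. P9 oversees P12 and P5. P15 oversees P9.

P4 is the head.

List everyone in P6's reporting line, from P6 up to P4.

P6 -> P14 -> P4

P6 reports to P14. P14 reports to P4. P4 is at the top.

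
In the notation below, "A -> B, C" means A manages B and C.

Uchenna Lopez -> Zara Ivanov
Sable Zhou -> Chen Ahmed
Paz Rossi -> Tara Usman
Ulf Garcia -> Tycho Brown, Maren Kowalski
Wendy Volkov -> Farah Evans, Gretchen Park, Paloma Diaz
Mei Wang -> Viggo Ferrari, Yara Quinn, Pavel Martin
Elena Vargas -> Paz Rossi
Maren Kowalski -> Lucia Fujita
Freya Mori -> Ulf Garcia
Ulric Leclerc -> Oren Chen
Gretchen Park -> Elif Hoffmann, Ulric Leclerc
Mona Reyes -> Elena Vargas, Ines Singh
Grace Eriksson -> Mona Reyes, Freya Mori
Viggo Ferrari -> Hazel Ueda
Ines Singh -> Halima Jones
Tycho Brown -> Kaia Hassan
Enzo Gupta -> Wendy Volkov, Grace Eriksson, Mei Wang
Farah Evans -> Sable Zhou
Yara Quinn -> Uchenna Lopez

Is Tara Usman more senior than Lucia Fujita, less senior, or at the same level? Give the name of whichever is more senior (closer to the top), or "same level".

Both Tara Usman and Lucia Fujita are 5 levels below Enzo Gupta.

same level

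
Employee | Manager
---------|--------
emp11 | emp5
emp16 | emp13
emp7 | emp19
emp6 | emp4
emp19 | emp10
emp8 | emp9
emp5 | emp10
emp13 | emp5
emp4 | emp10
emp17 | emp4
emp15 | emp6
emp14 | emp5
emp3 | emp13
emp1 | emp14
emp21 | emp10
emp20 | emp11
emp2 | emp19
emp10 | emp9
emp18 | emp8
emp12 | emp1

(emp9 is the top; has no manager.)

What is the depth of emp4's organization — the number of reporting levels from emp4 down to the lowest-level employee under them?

2

The longest chain under emp4 runs emp4 → emp6 → emp15, which is 2 levels below emp4.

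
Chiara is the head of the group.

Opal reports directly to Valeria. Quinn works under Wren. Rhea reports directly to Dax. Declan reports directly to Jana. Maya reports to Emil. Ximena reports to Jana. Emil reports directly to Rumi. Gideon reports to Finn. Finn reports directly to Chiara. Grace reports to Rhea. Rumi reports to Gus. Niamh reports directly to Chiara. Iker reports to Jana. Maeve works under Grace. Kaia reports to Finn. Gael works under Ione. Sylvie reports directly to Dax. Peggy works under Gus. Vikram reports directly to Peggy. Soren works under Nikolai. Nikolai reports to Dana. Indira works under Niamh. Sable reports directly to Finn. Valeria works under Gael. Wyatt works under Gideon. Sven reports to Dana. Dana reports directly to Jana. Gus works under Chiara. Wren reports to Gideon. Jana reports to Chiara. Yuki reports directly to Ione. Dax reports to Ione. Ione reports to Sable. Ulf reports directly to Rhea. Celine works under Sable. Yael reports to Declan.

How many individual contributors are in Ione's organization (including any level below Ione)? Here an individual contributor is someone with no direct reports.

The people in Ione's organization with no one reporting to them are Yuki, Sylvie, Ulf, Maeve, Opal. That is 5.

5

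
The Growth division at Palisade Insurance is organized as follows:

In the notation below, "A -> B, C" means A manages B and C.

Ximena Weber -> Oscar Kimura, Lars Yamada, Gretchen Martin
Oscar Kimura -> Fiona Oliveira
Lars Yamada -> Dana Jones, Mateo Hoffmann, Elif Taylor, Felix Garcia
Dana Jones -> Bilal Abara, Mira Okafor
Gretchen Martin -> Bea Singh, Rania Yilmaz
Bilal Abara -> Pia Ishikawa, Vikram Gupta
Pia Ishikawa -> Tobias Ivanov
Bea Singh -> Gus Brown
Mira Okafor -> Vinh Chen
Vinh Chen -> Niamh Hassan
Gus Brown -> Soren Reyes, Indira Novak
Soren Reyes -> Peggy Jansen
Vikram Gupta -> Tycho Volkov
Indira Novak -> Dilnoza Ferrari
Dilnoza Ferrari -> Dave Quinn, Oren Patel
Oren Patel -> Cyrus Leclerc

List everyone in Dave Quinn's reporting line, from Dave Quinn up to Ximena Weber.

Dave Quinn reports to Dilnoza Ferrari. Dilnoza Ferrari reports to Indira Novak. Indira Novak reports to Gus Brown. Gus Brown reports to Bea Singh. Bea Singh reports to Gretchen Martin. Gretchen Martin reports to Ximena Weber. Ximena Weber is at the top.

Dave Quinn -> Dilnoza Ferrari -> Indira Novak -> Gus Brown -> Bea Singh -> Gretchen Martin -> Ximena Weber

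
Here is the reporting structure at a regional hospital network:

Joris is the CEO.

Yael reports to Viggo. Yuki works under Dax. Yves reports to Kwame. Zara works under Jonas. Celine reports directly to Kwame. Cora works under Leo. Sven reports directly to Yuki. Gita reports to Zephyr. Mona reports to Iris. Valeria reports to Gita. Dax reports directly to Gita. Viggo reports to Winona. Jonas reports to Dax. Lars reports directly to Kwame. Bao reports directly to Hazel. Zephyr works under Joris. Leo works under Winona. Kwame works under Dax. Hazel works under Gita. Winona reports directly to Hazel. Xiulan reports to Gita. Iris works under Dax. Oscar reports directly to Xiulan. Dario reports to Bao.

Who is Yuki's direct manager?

Dax

Yuki reports directly to Dax.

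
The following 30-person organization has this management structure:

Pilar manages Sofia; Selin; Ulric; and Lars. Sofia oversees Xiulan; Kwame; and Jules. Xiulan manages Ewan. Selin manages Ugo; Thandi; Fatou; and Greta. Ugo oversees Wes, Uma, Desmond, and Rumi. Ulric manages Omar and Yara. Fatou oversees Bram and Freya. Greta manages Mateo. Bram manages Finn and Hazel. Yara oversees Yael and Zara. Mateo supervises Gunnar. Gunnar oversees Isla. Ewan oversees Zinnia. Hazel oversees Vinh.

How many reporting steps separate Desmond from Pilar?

Chain from Desmond up to Pilar: Desmond → Ugo → Selin → Pilar. That is 3 steps up, so Desmond is 3 levels below Pilar.

3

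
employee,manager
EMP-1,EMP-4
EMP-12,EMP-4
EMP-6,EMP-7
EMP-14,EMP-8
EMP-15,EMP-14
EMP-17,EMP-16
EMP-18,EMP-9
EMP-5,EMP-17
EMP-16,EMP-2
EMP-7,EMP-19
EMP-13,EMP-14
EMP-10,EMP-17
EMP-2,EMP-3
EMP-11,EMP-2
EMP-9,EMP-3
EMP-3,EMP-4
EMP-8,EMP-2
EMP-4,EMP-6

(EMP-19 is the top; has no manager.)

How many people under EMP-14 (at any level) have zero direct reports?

The people in EMP-14's organization with no one reporting to them are EMP-13, EMP-15. That is 2.

2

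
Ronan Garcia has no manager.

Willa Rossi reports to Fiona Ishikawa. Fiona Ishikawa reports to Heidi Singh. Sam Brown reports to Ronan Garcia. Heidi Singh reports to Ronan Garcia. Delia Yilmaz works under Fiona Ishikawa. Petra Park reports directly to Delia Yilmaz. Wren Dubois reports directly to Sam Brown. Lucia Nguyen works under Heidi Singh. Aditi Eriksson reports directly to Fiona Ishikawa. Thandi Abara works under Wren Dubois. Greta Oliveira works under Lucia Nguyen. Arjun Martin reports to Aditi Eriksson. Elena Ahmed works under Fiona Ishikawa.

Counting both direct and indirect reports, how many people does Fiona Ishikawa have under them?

6

Fiona Ishikawa directly manages Delia Yilmaz, Elena Ahmed, Willa Rossi, Aditi Eriksson. Under Delia Yilmaz: Petra Park (1). Elena Ahmed has no reports. Willa Rossi has no reports. Under Aditi Eriksson: Arjun Martin (1). So Fiona Ishikawa's organization is 4 direct reports plus everyone under them: 2 + 1 + 1 + 2 = 6.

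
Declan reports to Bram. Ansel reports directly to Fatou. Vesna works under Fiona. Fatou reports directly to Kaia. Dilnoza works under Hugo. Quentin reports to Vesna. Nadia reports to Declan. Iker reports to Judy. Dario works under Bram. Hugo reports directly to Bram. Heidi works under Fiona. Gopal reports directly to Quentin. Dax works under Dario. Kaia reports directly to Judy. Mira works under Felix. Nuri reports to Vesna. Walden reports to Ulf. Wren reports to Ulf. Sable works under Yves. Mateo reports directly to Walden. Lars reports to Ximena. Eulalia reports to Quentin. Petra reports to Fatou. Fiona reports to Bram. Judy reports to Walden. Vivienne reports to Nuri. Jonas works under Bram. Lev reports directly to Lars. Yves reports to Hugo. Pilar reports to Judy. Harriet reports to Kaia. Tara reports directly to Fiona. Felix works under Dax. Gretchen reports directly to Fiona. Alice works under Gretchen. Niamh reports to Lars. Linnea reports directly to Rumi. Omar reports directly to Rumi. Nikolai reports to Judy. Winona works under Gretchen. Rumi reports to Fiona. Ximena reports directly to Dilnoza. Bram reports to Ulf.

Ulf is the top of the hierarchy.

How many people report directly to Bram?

Bram directly manages Fiona, Hugo, Dario, Declan, Jonas. That is 5 direct reports.

5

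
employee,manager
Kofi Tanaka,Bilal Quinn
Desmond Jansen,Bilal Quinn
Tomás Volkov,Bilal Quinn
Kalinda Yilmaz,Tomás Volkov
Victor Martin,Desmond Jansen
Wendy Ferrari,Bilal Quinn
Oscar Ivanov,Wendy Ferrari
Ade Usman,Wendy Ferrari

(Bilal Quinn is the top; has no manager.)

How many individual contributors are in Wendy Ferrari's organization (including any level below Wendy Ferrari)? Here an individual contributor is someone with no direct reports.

2

The people in Wendy Ferrari's organization with no one reporting to them are Ade Usman, Oscar Ivanov. That is 2.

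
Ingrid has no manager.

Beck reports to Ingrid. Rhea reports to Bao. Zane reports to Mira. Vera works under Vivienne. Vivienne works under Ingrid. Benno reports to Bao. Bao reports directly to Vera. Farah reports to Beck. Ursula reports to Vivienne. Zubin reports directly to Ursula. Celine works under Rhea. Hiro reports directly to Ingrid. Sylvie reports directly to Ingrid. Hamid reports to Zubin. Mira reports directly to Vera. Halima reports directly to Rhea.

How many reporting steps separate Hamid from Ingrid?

4

Chain from Hamid up to Ingrid: Hamid → Zubin → Ursula → Vivienne → Ingrid. That is 4 steps up, so Hamid is 4 levels below Ingrid.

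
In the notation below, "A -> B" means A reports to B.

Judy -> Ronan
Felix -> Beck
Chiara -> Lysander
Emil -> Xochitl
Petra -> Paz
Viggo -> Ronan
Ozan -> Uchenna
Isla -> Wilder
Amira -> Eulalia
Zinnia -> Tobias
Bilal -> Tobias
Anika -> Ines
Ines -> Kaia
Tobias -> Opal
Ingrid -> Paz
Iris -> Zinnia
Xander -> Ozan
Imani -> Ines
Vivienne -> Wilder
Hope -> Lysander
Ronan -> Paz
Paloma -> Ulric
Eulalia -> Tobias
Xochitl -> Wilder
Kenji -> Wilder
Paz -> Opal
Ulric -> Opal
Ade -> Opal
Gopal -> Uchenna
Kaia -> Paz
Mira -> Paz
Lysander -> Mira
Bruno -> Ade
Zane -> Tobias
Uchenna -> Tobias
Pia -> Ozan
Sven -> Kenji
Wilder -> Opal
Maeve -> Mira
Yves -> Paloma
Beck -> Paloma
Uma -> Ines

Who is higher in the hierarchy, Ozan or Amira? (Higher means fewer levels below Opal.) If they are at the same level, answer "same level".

Both Ozan and Amira are 3 levels below Opal.

same level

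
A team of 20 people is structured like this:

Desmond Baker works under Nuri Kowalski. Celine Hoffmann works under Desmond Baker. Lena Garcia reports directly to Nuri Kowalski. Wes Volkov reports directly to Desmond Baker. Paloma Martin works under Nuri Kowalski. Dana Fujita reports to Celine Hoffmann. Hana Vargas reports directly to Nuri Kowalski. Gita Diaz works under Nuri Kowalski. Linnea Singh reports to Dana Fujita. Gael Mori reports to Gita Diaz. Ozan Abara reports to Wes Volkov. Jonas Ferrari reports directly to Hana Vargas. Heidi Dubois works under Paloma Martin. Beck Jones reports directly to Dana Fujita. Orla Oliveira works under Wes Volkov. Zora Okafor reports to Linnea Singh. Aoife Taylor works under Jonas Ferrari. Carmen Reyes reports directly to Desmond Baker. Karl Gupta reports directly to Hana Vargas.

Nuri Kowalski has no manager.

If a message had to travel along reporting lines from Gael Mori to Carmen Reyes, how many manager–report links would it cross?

Gael Mori is 2 levels below Nuri Kowalski, and Carmen Reyes is 2 levels below Nuri Kowalski (their lowest common manager). The shortest path runs up from Gael Mori to Nuri Kowalski and back down to Carmen Reyes: 2 + 2 = 4 links.

4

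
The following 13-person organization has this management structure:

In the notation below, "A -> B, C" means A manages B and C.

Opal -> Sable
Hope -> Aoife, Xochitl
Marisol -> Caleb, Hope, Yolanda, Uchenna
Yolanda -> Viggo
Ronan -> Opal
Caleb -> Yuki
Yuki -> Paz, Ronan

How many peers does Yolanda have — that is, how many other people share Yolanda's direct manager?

Yolanda reports to Marisol. Marisol's other direct reports are Caleb, Hope, Uchenna — 3 peers.

3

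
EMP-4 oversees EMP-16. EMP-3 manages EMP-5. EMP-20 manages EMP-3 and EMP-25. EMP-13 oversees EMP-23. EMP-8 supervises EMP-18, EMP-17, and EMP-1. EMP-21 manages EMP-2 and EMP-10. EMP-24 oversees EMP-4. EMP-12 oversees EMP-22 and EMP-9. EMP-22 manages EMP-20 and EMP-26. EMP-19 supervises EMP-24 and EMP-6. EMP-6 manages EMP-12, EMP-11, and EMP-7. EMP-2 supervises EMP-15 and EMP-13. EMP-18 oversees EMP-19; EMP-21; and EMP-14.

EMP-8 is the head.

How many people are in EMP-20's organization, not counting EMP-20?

EMP-20 directly manages EMP-3, EMP-25. Under EMP-3: EMP-5 (1). EMP-25 has no reports. So EMP-20's organization is 2 direct reports plus everyone under them: 2 + 1 = 3.

3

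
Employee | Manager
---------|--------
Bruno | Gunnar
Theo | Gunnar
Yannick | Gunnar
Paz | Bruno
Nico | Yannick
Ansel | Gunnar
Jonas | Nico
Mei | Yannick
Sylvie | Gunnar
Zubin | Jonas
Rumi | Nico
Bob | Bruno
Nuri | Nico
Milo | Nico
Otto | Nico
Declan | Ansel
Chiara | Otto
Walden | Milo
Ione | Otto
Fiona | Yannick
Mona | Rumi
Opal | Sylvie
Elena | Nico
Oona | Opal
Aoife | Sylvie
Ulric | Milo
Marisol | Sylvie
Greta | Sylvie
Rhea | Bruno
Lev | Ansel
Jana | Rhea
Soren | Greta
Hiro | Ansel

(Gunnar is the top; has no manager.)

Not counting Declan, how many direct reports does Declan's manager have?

2

Declan reports to Ansel. Ansel's other direct reports are Lev, Hiro — 2 peers.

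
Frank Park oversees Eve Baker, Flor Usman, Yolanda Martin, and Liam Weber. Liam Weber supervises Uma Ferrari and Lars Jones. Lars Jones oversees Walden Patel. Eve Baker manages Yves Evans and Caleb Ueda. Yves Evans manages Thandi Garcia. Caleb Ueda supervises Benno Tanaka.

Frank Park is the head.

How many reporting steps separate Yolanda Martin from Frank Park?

1

Chain from Yolanda Martin up to Frank Park: Yolanda Martin → Frank Park. That is 1 step up, so Yolanda Martin is 1 level below Frank Park.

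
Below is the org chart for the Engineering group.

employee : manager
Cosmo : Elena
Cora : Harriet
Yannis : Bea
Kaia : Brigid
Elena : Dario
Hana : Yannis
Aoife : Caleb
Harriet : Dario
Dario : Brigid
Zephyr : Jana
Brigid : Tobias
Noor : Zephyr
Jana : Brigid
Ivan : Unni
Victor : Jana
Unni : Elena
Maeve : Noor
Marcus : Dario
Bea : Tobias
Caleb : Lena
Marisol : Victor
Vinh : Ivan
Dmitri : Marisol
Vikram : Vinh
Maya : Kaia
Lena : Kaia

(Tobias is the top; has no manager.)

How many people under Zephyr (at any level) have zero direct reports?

The only person in Zephyr's organization with no one reporting to them is Maeve. That is 1.

1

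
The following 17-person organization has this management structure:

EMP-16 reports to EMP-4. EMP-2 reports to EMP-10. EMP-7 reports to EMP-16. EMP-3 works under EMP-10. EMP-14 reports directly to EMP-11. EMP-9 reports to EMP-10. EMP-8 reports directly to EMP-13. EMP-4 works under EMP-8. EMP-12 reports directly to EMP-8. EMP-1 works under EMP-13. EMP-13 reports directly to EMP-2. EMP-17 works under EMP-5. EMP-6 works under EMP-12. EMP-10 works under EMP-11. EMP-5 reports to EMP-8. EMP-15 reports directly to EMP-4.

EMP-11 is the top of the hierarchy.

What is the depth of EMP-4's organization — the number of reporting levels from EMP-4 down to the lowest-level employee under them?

2

The longest chain under EMP-4 runs EMP-4 → EMP-16 → EMP-7, which is 2 levels below EMP-4.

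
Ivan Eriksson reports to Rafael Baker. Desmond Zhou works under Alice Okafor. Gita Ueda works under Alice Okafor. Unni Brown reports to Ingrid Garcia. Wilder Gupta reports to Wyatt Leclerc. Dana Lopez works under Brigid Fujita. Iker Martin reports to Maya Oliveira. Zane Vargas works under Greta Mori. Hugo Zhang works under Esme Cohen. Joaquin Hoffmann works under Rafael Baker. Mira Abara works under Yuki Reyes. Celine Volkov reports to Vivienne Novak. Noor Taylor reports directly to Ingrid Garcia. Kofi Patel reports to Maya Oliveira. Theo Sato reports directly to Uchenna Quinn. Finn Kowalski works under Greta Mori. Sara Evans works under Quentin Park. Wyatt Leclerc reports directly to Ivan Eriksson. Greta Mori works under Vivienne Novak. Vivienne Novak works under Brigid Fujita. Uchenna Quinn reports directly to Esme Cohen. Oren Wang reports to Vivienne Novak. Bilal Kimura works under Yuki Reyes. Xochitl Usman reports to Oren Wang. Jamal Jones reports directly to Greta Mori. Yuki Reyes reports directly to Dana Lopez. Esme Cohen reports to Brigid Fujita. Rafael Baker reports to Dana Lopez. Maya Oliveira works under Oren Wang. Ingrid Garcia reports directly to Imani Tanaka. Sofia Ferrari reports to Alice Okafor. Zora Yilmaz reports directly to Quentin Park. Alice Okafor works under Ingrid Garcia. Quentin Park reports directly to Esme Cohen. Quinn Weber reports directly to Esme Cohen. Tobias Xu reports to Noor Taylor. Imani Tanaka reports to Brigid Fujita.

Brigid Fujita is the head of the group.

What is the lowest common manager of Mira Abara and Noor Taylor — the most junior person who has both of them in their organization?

Mira Abara's chain of managers is Yuki Reyes, Dana Lopez, Brigid Fujita. Noor Taylor's chain of managers is Ingrid Garcia, Imani Tanaka, Brigid Fujita. The first manager that appears in both chains is Brigid Fujita.

Brigid Fujita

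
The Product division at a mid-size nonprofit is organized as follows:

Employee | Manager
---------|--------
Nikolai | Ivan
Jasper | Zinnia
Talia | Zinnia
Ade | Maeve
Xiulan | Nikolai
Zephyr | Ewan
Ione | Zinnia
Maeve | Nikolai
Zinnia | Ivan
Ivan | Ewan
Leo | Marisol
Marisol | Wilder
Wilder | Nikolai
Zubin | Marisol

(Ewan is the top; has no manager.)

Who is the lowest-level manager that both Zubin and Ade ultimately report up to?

Nikolai

Zubin's chain of managers is Marisol, Wilder, Nikolai, Ivan, Ewan. Ade's chain of managers is Maeve, Nikolai, Ivan, Ewan. The first manager that appears in both chains is Nikolai.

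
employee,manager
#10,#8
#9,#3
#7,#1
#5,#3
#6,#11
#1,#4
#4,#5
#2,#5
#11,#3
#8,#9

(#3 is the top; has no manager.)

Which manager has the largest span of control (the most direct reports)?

#3

Direct-report counts: #3 has 3; #11 has 1; #9 has 1; #8 has 1; #5 has 2; #4 has 1; #1 has 1. The largest is 3, held by #3.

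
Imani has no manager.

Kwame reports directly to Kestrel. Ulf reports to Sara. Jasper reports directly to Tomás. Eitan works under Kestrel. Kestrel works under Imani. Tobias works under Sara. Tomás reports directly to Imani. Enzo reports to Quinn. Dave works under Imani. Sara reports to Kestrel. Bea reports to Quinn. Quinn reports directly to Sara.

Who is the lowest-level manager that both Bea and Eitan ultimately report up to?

Bea's chain of managers is Quinn, Sara, Kestrel, Imani. Eitan's chain of managers is Kestrel, Imani. The first manager that appears in both chains is Kestrel.

Kestrel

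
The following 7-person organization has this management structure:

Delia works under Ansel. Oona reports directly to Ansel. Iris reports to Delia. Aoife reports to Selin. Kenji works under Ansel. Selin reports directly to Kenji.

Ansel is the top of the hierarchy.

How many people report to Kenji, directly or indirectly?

2

Kenji directly manages Selin. Under Selin: Aoife (1). That's 2 in total.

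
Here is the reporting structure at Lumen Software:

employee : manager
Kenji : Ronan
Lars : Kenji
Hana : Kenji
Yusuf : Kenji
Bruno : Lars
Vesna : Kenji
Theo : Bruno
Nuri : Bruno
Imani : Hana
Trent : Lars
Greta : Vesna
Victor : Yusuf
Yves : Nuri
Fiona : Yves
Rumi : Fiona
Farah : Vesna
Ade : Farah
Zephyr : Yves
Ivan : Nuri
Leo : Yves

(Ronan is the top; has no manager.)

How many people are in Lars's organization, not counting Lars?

10

Lars directly manages Bruno, Trent. Under Bruno: Nuri, Ivan, Yves, Leo, Zephyr, Fiona, Rumi, Theo (8). Trent has no reports. So Lars's organization is 2 direct reports plus everyone under them: 9 + 1 = 10.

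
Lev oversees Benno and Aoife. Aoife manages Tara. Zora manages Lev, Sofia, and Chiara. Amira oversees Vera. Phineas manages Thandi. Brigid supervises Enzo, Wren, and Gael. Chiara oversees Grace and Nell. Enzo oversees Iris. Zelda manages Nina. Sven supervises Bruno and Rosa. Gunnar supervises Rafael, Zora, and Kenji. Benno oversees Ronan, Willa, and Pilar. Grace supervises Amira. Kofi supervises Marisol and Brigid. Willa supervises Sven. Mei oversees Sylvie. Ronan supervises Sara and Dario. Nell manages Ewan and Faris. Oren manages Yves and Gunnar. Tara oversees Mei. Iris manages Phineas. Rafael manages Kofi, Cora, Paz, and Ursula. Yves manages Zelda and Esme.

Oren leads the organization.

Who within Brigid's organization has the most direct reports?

Direct-report counts within Brigid's organization: Brigid has 3; Enzo has 1; Iris has 1; Phineas has 1. The largest is 3, held by Brigid.

Brigid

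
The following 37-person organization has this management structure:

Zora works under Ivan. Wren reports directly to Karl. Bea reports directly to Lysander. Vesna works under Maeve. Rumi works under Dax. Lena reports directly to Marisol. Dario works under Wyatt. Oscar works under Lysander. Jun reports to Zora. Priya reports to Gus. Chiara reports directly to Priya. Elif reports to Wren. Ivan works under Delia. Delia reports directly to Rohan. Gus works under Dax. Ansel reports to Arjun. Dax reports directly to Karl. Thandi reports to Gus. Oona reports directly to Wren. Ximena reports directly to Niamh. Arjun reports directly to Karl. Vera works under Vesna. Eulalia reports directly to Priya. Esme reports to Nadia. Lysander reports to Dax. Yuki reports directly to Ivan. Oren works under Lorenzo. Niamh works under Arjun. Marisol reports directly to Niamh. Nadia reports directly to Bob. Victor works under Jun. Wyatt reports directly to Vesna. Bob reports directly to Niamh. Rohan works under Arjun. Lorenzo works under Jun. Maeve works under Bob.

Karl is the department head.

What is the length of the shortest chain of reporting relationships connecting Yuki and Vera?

9

Yuki is 4 levels below Arjun, and Vera is 5 levels below Arjun (their lowest common manager). The shortest path runs up from Yuki to Arjun and back down to Vera: 4 + 5 = 9 links.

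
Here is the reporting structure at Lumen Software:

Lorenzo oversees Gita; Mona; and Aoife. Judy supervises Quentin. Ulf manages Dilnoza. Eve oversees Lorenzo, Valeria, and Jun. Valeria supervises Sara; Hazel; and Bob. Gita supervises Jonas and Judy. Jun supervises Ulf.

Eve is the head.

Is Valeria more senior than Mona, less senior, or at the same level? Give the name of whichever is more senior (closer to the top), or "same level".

Valeria is 1 level below Eve; Mona is 2. Valeria is higher.

Valeria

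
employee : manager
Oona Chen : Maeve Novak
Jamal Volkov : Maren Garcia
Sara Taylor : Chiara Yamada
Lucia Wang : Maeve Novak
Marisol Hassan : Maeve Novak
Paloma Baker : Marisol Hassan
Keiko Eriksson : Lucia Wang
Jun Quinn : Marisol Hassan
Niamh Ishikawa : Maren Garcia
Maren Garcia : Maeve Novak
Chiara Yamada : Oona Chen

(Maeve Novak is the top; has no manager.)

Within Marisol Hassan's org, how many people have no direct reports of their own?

2

The people in Marisol Hassan's organization with no one reporting to them are Jun Quinn, Paloma Baker. That is 2.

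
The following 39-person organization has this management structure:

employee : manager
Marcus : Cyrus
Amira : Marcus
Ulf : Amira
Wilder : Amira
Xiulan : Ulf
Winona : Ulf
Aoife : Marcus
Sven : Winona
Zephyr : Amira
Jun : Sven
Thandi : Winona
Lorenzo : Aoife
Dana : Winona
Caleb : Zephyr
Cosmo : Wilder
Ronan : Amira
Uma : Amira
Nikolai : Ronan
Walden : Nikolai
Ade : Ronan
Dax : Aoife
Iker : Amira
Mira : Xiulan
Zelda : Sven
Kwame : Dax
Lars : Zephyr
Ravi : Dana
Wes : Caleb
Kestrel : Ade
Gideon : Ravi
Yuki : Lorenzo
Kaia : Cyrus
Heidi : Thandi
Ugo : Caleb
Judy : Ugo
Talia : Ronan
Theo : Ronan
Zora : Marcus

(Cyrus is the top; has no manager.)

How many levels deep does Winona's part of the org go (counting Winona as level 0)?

The longest chain under Winona runs Winona → Dana → Ravi → Gideon, which is 3 levels below Winona.

3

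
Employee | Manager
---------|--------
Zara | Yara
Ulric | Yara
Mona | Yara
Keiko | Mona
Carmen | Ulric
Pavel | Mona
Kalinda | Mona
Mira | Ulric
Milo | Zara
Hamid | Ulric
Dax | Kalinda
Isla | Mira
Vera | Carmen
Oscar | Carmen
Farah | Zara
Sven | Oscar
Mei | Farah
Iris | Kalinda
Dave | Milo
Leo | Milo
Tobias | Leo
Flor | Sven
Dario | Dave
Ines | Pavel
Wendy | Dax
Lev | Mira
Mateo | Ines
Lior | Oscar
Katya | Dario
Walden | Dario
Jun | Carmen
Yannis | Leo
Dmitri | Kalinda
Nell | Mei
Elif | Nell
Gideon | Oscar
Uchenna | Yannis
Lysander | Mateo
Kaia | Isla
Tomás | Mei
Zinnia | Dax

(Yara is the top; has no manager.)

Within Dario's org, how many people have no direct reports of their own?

2

The people in Dario's organization with no one reporting to them are Walden, Katya. That is 2.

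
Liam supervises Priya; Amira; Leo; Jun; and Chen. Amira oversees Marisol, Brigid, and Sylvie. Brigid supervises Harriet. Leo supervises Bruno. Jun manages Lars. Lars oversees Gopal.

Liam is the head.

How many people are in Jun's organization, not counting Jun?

Jun directly manages Lars. Under Lars: Gopal (1). That's 2 in total.

2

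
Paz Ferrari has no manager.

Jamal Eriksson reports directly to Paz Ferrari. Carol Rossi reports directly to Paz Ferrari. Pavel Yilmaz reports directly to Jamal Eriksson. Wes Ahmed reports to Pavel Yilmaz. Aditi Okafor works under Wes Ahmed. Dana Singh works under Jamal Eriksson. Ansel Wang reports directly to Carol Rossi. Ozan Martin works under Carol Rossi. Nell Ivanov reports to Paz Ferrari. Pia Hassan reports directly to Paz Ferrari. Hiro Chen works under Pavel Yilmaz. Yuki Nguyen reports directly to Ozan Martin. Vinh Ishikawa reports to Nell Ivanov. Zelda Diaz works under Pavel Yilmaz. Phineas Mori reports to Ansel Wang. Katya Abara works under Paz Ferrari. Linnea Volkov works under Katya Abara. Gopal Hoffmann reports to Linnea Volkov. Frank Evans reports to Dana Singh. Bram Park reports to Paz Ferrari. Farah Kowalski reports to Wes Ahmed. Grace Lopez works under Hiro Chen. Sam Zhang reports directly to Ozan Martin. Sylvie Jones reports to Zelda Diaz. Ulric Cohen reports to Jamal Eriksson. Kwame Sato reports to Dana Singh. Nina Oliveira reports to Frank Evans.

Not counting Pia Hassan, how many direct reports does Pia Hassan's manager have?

5

Pia Hassan reports to Paz Ferrari. Paz Ferrari's other direct reports are Jamal Eriksson, Carol Rossi, Nell Ivanov, Katya Abara, Bram Park — 5 peers.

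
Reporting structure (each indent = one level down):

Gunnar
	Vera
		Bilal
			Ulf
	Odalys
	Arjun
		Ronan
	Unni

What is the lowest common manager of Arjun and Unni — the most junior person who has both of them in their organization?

Arjun's chain of managers is Gunnar. Unni's chain of managers is Gunnar. The first manager that appears in both chains is Gunnar.

Gunnar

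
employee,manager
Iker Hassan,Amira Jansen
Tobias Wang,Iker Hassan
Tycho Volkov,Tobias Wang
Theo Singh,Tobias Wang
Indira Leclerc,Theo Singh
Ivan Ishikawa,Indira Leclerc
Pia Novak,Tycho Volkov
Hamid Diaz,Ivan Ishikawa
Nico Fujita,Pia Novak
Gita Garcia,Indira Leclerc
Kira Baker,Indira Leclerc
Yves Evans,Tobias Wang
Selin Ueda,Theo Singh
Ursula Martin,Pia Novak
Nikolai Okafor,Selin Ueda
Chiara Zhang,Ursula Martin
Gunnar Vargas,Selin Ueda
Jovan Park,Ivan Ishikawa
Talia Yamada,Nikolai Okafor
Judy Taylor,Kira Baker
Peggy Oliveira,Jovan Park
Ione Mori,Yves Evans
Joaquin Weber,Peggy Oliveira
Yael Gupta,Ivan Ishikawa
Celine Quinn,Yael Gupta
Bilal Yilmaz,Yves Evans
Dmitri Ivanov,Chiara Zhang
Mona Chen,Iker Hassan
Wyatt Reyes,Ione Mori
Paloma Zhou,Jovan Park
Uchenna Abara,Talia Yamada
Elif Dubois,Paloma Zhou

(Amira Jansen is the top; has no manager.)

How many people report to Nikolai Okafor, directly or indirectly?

Nikolai Okafor directly manages Talia Yamada. Under Talia Yamada: Uchenna Abara (1). That's 2 in total.

2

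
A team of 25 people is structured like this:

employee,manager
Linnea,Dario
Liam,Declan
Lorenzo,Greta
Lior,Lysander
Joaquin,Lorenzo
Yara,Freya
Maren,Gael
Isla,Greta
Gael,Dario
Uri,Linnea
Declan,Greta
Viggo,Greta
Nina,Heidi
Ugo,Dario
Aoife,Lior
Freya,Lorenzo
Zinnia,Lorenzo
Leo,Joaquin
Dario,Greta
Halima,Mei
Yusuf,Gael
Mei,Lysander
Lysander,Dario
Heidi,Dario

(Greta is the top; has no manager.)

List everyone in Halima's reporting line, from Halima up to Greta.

Halima -> Mei -> Lysander -> Dario -> Greta

Halima reports to Mei. Mei reports to Lysander. Lysander reports to Dario. Dario reports to Greta. Greta is at the top.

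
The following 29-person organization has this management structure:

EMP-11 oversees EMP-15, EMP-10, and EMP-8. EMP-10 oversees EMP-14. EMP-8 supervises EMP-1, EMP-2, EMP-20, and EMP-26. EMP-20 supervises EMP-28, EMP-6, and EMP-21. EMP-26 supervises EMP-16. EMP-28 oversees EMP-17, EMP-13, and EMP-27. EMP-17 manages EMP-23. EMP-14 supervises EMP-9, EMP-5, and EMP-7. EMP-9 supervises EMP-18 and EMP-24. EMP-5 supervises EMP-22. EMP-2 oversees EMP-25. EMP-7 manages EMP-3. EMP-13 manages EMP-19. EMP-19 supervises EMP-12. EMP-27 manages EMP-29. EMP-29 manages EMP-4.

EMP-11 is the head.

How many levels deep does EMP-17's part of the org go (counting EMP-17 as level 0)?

1

The longest chain under EMP-17 runs EMP-17 → EMP-23, which is 1 level below EMP-17.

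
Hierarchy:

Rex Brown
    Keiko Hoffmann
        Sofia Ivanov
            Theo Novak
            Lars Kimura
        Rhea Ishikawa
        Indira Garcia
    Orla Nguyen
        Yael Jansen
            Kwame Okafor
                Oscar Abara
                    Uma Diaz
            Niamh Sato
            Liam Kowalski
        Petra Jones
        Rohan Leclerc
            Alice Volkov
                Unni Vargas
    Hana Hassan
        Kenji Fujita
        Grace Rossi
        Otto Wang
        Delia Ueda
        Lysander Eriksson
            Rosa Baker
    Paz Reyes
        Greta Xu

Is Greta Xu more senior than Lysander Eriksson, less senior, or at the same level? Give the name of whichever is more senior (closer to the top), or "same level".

same level

Both Greta Xu and Lysander Eriksson are 2 levels below Rex Brown.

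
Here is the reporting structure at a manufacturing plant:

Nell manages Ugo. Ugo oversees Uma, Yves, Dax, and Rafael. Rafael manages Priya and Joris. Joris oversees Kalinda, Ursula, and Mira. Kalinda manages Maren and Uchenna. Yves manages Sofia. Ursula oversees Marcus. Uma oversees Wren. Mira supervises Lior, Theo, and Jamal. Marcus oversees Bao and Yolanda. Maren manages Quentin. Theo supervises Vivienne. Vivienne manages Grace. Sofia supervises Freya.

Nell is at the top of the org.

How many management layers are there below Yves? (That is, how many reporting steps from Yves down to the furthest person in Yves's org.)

The longest chain under Yves runs Yves → Sofia → Freya, which is 2 levels below Yves.

2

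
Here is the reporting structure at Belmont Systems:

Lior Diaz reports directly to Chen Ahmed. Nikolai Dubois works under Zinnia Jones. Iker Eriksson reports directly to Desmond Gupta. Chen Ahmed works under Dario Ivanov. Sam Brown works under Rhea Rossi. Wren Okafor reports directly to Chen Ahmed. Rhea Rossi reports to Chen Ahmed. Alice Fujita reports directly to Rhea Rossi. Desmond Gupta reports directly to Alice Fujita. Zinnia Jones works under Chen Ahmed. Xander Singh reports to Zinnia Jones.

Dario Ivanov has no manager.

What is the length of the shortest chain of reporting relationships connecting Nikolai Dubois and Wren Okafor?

3

Nikolai Dubois is 2 levels below Chen Ahmed, and Wren Okafor is 1 level below Chen Ahmed (their lowest common manager). The shortest path runs up from Nikolai Dubois to Chen Ahmed and back down to Wren Okafor: 2 + 1 = 3 links.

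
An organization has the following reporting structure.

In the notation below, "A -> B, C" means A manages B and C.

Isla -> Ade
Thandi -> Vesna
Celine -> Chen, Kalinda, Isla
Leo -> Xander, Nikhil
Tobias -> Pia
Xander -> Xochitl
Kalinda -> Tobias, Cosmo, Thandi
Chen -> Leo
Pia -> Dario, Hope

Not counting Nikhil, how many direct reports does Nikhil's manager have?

Nikhil reports to Leo. Leo's other direct reports are Xander — 1 peer.

1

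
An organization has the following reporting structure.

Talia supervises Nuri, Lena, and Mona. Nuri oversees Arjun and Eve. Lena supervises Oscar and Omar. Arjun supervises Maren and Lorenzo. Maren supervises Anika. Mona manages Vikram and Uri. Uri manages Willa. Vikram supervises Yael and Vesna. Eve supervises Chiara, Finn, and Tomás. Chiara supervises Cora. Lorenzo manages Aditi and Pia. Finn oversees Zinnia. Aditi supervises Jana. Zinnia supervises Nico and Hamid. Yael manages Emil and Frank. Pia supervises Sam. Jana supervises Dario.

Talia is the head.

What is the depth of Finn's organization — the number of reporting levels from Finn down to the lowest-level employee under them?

2

The longest chain under Finn runs Finn → Zinnia → Hamid, which is 2 levels below Finn.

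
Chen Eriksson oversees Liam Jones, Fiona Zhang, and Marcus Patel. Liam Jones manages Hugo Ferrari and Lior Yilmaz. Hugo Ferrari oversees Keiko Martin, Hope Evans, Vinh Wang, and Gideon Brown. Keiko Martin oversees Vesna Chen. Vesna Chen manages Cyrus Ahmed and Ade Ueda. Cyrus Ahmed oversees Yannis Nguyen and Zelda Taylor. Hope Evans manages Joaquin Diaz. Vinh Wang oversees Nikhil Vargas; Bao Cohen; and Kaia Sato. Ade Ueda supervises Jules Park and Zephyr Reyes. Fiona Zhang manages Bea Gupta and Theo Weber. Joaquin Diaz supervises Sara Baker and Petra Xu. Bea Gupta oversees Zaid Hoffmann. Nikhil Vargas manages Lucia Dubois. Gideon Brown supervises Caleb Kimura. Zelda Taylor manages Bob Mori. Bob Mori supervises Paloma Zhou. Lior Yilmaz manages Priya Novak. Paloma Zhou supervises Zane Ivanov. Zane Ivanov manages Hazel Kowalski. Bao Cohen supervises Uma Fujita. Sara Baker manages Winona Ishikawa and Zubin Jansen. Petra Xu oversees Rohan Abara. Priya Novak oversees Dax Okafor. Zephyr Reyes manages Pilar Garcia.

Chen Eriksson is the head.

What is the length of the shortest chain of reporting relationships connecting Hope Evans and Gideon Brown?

2

Hope Evans is 1 level below Hugo Ferrari, and Gideon Brown is 1 level below Hugo Ferrari (their lowest common manager). The shortest path runs up from Hope Evans to Hugo Ferrari and back down to Gideon Brown: 1 + 1 = 2 links.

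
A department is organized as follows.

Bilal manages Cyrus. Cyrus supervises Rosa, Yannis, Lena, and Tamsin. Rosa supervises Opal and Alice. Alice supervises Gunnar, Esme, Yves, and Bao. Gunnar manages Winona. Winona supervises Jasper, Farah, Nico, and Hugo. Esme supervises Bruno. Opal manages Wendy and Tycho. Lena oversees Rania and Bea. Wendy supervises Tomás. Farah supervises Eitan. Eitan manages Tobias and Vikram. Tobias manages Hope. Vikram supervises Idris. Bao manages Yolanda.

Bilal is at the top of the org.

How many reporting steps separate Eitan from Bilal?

7

Chain from Eitan up to Bilal: Eitan → Farah → Winona → Gunnar → Alice → Rosa → Cyrus → Bilal. That is 7 steps up, so Eitan is 7 levels below Bilal.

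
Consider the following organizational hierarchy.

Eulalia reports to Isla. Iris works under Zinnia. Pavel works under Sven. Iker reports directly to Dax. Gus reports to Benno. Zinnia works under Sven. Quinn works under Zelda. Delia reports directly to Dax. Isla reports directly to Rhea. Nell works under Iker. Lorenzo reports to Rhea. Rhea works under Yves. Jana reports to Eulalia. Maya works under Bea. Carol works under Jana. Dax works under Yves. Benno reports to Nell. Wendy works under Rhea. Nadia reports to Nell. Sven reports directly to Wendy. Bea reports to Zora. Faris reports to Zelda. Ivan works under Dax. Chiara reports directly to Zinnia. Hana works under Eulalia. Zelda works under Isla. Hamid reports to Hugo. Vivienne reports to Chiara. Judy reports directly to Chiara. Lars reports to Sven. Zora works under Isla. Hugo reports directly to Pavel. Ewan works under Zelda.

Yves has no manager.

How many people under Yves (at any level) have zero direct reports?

16

The people in Yves's organization with no one reporting to them are Gus, Nadia, Ivan, Delia, Lorenzo, Maya, Faris, Quinn, Ewan, Hana, Carol, Lars, Hamid, Iris, Vivienne, Judy. That is 16.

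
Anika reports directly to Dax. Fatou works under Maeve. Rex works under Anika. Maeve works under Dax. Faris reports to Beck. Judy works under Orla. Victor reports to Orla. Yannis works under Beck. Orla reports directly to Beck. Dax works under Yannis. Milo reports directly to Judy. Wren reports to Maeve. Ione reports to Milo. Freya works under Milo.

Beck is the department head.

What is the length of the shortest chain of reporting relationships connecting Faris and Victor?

Faris is 1 level below Beck, and Victor is 2 levels below Beck (their lowest common manager). The shortest path runs up from Faris to Beck and back down to Victor: 1 + 2 = 3 links.

3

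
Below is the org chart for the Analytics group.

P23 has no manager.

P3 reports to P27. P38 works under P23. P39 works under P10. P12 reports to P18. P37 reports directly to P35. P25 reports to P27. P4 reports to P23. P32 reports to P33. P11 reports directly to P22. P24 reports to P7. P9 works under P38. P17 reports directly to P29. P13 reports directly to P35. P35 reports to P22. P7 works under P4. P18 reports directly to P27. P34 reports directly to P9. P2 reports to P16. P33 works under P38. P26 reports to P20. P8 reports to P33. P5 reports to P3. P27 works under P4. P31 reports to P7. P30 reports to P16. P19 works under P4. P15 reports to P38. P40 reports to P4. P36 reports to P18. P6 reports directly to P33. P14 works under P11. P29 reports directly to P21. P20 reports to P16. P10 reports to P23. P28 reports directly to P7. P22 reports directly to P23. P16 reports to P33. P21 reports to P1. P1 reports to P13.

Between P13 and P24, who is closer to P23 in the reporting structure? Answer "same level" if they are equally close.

same level

Both P13 and P24 are 3 levels below P23.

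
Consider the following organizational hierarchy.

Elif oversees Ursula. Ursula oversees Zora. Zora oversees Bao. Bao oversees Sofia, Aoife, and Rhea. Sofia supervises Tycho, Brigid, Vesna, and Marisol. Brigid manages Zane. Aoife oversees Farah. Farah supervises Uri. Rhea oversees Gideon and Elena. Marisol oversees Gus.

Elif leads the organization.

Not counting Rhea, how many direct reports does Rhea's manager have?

Rhea reports to Bao. Bao's other direct reports are Sofia, Aoife — 2 peers.

2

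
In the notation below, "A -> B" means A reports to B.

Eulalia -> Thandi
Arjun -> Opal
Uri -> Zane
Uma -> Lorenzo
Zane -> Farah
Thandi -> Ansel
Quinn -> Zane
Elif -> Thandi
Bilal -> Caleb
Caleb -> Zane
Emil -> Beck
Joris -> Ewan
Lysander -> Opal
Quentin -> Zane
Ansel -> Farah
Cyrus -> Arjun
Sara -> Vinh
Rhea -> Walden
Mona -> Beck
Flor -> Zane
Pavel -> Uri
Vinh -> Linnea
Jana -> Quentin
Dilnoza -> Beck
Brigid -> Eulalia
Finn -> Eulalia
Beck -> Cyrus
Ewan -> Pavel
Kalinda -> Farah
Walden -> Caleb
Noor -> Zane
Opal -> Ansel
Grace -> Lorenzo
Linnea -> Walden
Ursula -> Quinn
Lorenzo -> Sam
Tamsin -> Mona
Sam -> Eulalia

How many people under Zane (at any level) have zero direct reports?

The people in Zane's organization with no one reporting to them are Noor, Flor, Bilal, Rhea, Sara, Joris, Ursula, Jana. That is 8.

8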